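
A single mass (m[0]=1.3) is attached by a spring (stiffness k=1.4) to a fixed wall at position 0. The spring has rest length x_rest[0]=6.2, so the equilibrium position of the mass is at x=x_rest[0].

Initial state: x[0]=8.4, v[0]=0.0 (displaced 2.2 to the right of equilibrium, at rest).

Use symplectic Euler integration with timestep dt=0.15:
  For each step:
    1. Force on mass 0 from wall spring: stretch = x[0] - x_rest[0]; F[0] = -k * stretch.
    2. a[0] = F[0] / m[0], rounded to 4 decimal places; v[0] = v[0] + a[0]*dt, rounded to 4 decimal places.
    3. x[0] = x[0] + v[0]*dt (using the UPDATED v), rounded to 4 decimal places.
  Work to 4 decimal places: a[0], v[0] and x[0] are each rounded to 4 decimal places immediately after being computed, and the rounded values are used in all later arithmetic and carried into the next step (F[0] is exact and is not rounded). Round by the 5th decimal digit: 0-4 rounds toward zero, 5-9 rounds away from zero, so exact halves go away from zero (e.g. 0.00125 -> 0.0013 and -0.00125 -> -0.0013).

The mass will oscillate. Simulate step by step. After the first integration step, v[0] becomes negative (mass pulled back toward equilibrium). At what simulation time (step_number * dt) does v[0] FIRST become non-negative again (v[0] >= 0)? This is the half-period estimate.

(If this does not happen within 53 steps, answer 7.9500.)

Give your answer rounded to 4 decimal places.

Step 0: x=[8.4000] v=[0.0000]
Step 1: x=[8.3467] v=[-0.3554]
Step 2: x=[8.2414] v=[-0.7022]
Step 3: x=[8.0866] v=[-1.0320]
Step 4: x=[7.8861] v=[-1.3368]
Step 5: x=[7.6447] v=[-1.6092]
Step 6: x=[7.3683] v=[-1.8426]
Step 7: x=[7.0636] v=[-2.0313]
Step 8: x=[6.7380] v=[-2.1708]
Step 9: x=[6.3993] v=[-2.2577]
Step 10: x=[6.0558] v=[-2.2899]
Step 11: x=[5.7158] v=[-2.2666]
Step 12: x=[5.3875] v=[-2.1884]
Step 13: x=[5.0789] v=[-2.0572]
Step 14: x=[4.7975] v=[-1.8761]
Step 15: x=[4.5501] v=[-1.6495]
Step 16: x=[4.3427] v=[-1.3830]
Step 17: x=[4.1803] v=[-1.0830]
Step 18: x=[4.0668] v=[-0.7567]
Step 19: x=[4.0050] v=[-0.4121]
Step 20: x=[3.9964] v=[-0.0575]
Step 21: x=[4.0412] v=[0.2985]
First v>=0 after going negative at step 21, time=3.1500

Answer: 3.1500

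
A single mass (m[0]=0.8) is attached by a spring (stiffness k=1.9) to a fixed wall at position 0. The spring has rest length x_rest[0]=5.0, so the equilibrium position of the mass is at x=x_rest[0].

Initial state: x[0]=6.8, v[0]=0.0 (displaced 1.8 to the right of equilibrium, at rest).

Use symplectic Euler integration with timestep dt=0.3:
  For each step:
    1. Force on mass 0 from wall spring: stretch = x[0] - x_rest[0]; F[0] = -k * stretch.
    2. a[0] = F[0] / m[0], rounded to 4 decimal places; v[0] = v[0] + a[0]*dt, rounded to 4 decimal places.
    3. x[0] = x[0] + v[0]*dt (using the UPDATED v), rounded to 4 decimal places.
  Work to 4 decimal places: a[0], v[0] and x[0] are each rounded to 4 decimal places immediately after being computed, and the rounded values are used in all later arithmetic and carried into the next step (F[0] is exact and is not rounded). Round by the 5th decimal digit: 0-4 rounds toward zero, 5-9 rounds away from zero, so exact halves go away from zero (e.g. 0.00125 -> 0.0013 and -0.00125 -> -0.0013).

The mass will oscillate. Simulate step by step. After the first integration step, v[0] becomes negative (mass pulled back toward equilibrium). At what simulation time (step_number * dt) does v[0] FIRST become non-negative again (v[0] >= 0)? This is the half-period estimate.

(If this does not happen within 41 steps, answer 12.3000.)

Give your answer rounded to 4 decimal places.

Answer: 2.1000

Derivation:
Step 0: x=[6.8000] v=[0.0000]
Step 1: x=[6.4153] v=[-1.2825]
Step 2: x=[5.7280] v=[-2.2909]
Step 3: x=[4.8851] v=[-2.8096]
Step 4: x=[4.0668] v=[-2.7277]
Step 5: x=[3.4480] v=[-2.0628]
Step 6: x=[3.1609] v=[-0.9570]
Step 7: x=[3.2669] v=[0.3534]
First v>=0 after going negative at step 7, time=2.1000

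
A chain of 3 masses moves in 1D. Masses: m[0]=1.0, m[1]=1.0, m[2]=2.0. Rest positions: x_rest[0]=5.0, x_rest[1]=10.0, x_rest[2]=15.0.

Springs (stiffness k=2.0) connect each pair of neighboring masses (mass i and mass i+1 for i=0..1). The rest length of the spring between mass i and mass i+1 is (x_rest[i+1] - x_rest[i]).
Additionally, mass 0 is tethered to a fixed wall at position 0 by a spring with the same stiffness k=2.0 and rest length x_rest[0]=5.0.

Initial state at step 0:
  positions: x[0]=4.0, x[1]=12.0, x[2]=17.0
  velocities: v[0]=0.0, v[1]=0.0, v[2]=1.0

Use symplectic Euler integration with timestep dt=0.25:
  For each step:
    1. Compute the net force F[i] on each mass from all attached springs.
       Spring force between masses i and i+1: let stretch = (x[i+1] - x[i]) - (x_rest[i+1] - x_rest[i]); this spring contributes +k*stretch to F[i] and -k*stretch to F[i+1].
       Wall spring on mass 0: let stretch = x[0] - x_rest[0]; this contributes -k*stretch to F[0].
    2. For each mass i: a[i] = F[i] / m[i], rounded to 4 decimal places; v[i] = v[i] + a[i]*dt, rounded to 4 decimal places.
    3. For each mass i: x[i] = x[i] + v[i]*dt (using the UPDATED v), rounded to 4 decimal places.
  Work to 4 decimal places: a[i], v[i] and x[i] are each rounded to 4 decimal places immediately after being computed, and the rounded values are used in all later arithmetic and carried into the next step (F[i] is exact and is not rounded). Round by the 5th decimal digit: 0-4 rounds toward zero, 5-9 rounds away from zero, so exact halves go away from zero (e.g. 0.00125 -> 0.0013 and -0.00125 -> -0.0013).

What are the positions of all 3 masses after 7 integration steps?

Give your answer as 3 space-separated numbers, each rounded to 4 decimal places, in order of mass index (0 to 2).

Step 0: x=[4.0000 12.0000 17.0000] v=[0.0000 0.0000 1.0000]
Step 1: x=[4.5000 11.6250 17.2500] v=[2.0000 -1.5000 1.0000]
Step 2: x=[5.3281 11.0625 17.4610] v=[3.3125 -2.2500 0.8438]
Step 3: x=[6.2070 10.5830 17.5846] v=[3.5157 -1.9180 0.4942]
Step 4: x=[6.8571 10.4317 17.5831] v=[2.6002 -0.6052 -0.0062]
Step 5: x=[7.0969 10.7275 17.4471] v=[0.9590 1.1832 -0.5441]
Step 6: x=[6.9034 11.4094 17.2036] v=[-0.7742 2.7277 -0.9740]
Step 7: x=[6.4102 12.2524 16.9105] v=[-1.9729 3.3718 -1.1726]

Answer: 6.4102 12.2524 16.9105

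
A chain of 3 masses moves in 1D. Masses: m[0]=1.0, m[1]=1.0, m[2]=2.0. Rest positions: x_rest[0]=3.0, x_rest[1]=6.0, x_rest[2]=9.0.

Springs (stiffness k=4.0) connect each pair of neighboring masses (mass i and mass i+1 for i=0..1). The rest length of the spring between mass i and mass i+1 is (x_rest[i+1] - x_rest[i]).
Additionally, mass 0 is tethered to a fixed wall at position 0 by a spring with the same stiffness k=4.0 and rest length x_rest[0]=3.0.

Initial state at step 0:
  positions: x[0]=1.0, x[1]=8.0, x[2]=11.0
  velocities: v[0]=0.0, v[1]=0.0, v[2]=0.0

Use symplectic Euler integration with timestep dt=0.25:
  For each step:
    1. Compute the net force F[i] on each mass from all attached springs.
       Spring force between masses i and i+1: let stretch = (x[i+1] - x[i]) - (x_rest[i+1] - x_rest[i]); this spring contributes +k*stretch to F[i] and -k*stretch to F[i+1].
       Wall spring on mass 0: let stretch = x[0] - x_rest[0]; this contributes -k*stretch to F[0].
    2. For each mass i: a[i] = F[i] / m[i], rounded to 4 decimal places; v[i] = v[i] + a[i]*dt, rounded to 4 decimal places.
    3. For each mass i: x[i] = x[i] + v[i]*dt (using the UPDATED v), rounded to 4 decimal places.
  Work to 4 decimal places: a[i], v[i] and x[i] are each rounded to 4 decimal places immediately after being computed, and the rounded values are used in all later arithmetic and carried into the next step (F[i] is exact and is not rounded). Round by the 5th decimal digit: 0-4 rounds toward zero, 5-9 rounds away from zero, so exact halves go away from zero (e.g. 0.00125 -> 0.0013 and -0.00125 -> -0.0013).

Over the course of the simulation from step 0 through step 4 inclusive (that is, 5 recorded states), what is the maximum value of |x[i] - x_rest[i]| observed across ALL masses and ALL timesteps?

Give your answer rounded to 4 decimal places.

Answer: 2.7188

Derivation:
Step 0: x=[1.0000 8.0000 11.0000] v=[0.0000 0.0000 0.0000]
Step 1: x=[2.5000 7.0000 11.0000] v=[6.0000 -4.0000 0.0000]
Step 2: x=[4.5000 5.8750 10.8750] v=[8.0000 -4.5000 -0.5000]
Step 3: x=[5.7188 5.6563 10.5000] v=[4.8750 -0.8750 -1.5000]
Step 4: x=[5.4922 6.6641 9.8945] v=[-0.9063 4.0312 -2.4219]
Max displacement = 2.7188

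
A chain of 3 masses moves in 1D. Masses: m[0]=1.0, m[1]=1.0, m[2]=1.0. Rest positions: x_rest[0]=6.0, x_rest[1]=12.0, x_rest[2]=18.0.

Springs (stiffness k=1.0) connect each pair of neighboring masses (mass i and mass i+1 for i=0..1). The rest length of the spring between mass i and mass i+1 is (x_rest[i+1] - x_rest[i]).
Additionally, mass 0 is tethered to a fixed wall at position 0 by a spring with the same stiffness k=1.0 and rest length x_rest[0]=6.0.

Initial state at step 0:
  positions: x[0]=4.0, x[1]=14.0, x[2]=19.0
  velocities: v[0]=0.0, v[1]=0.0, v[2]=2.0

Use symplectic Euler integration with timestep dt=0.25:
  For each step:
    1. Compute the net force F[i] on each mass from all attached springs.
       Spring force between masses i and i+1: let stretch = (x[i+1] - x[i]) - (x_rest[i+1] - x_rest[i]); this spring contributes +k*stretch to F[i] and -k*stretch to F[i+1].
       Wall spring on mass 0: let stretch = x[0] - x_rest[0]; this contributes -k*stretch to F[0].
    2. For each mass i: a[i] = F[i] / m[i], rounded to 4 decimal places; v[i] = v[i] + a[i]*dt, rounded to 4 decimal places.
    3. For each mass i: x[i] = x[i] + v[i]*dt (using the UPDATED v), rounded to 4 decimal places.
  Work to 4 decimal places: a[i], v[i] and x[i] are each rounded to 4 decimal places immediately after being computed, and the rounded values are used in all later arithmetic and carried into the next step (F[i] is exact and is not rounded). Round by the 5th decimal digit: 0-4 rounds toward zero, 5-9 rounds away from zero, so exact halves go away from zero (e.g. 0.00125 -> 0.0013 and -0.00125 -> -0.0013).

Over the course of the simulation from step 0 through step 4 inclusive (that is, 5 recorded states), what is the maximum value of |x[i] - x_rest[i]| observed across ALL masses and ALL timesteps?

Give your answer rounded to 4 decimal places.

Answer: 3.0220

Derivation:
Step 0: x=[4.0000 14.0000 19.0000] v=[0.0000 0.0000 2.0000]
Step 1: x=[4.3750 13.6875 19.5625] v=[1.5000 -1.2500 2.2500]
Step 2: x=[5.0586 13.1602 20.1328] v=[2.7344 -2.1094 2.2813]
Step 3: x=[5.9324 12.5623 20.6424] v=[3.4952 -2.3917 2.0382]
Step 4: x=[6.8498 12.0550 21.0220] v=[3.6696 -2.0292 1.5182]
Max displacement = 3.0220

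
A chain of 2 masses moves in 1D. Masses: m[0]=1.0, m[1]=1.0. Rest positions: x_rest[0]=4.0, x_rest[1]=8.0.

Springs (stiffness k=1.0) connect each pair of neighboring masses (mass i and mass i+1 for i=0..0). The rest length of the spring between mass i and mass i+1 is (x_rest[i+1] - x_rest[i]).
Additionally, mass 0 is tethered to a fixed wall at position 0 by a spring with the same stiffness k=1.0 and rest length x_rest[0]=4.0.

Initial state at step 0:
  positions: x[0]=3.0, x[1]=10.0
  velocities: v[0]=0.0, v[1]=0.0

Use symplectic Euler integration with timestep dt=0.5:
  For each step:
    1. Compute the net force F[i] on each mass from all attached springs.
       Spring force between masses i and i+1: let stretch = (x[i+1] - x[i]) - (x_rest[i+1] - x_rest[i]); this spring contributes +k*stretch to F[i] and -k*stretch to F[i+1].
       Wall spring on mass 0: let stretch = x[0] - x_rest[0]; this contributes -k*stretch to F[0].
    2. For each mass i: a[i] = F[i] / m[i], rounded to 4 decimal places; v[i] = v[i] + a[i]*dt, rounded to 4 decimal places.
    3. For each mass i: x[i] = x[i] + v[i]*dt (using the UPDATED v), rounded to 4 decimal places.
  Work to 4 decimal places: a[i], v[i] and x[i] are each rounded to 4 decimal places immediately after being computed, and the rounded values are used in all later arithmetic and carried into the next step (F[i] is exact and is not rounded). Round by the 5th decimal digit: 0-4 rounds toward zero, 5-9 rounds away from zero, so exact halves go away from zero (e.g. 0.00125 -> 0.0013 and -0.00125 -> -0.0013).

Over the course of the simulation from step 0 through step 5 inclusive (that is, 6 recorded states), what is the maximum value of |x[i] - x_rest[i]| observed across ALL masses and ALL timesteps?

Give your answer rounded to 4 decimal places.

Answer: 2.0157

Derivation:
Step 0: x=[3.0000 10.0000] v=[0.0000 0.0000]
Step 1: x=[4.0000 9.2500] v=[2.0000 -1.5000]
Step 2: x=[5.3125 8.1875] v=[2.6250 -2.1250]
Step 3: x=[6.0157 7.4063] v=[1.4063 -1.5625]
Step 4: x=[5.5626 7.2774] v=[-0.9063 -0.2578]
Step 5: x=[4.1475 7.7198] v=[-2.8302 0.8848]
Max displacement = 2.0157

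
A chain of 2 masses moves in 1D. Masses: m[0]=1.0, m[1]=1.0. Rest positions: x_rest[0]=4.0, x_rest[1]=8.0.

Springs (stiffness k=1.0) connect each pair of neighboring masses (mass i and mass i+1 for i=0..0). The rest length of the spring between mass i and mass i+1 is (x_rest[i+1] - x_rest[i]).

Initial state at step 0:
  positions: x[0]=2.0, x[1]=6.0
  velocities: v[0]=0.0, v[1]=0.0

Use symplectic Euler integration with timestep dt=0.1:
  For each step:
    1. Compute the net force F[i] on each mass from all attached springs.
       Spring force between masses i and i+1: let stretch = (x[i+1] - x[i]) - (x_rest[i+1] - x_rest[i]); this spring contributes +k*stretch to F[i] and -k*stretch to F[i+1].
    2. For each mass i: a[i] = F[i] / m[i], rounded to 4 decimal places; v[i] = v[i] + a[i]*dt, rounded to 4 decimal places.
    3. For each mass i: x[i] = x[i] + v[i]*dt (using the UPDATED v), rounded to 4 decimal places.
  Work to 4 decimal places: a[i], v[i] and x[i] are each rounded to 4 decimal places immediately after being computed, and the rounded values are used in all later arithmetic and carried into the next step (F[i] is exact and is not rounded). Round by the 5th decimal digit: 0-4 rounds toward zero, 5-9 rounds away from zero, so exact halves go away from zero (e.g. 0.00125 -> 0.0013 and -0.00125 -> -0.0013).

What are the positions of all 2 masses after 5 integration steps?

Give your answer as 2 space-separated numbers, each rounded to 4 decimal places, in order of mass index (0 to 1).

Step 0: x=[2.0000 6.0000] v=[0.0000 0.0000]
Step 1: x=[2.0000 6.0000] v=[0.0000 0.0000]
Step 2: x=[2.0000 6.0000] v=[0.0000 0.0000]
Step 3: x=[2.0000 6.0000] v=[0.0000 0.0000]
Step 4: x=[2.0000 6.0000] v=[0.0000 0.0000]
Step 5: x=[2.0000 6.0000] v=[0.0000 0.0000]

Answer: 2.0000 6.0000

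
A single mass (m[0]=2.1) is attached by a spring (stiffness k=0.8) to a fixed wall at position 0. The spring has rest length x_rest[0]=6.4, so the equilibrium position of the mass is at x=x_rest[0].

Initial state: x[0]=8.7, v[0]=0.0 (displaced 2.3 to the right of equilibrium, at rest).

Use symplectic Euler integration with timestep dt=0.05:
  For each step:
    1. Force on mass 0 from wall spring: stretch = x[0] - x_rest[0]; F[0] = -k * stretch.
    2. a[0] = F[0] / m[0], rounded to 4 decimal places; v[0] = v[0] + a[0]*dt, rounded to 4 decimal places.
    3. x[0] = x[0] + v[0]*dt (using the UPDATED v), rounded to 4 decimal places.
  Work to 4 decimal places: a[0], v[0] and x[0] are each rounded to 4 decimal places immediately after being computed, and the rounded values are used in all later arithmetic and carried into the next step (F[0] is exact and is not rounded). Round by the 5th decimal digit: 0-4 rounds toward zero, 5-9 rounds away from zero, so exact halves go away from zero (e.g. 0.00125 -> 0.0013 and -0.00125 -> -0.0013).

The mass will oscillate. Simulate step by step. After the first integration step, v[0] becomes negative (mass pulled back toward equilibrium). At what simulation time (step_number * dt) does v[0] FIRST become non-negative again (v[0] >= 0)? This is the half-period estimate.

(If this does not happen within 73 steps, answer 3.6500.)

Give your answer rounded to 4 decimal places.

Answer: 3.6500

Derivation:
Step 0: x=[8.7000] v=[0.0000]
Step 1: x=[8.6978] v=[-0.0438]
Step 2: x=[8.6934] v=[-0.0876]
Step 3: x=[8.6868] v=[-0.1313]
Step 4: x=[8.6781] v=[-0.1749]
Step 5: x=[8.6672] v=[-0.2183]
Step 6: x=[8.6541] v=[-0.2615]
Step 7: x=[8.6389] v=[-0.3044]
Step 8: x=[8.6216] v=[-0.3470]
Step 9: x=[8.6021] v=[-0.3893]
Step 10: x=[8.5805] v=[-0.4312]
Step 11: x=[8.5569] v=[-0.4727]
Step 12: x=[8.5312] v=[-0.5138]
Step 13: x=[8.5035] v=[-0.5544]
Step 14: x=[8.4738] v=[-0.5945]
Step 15: x=[8.4421] v=[-0.6340]
Step 16: x=[8.4085] v=[-0.6729]
Step 17: x=[8.3729] v=[-0.7112]
Step 18: x=[8.3355] v=[-0.7488]
Step 19: x=[8.2962] v=[-0.7857]
Step 20: x=[8.2551] v=[-0.8218]
Step 21: x=[8.2122] v=[-0.8571]
Step 22: x=[8.1676] v=[-0.8916]
Step 23: x=[8.1213] v=[-0.9253]
Step 24: x=[8.0734] v=[-0.9581]
Step 25: x=[8.0239] v=[-0.9900]
Step 26: x=[7.9729] v=[-1.0209]
Step 27: x=[7.9204] v=[-1.0509]
Step 28: x=[7.8664] v=[-1.0799]
Step 29: x=[7.8110] v=[-1.1078]
Step 30: x=[7.7543] v=[-1.1347]
Step 31: x=[7.6963] v=[-1.1605]
Step 32: x=[7.6370] v=[-1.1852]
Step 33: x=[7.5766] v=[-1.2088]
Step 34: x=[7.5150] v=[-1.2312]
Step 35: x=[7.4524] v=[-1.2524]
Step 36: x=[7.3888] v=[-1.2724]
Step 37: x=[7.3242] v=[-1.2912]
Step 38: x=[7.2588] v=[-1.3088]
Step 39: x=[7.1925] v=[-1.3252]
Step 40: x=[7.1255] v=[-1.3403]
Step 41: x=[7.0578] v=[-1.3541]
Step 42: x=[6.9895] v=[-1.3666]
Step 43: x=[6.9206] v=[-1.3778]
Step 44: x=[6.8512] v=[-1.3877]
Step 45: x=[6.7814] v=[-1.3963]
Step 46: x=[6.7112] v=[-1.4036]
Step 47: x=[6.6407] v=[-1.4095]
Step 48: x=[6.5700] v=[-1.4141]
Step 49: x=[6.4991] v=[-1.4173]
Step 50: x=[6.4281] v=[-1.4192]
Step 51: x=[6.3571] v=[-1.4197]
Step 52: x=[6.2862] v=[-1.4189]
Step 53: x=[6.2154] v=[-1.4167]
Step 54: x=[6.1447] v=[-1.4132]
Step 55: x=[6.0743] v=[-1.4083]
Step 56: x=[6.0042] v=[-1.4021]
Step 57: x=[5.9345] v=[-1.3946]
Step 58: x=[5.8652] v=[-1.3857]
Step 59: x=[5.7964] v=[-1.3755]
Step 60: x=[5.7282] v=[-1.3640]
Step 61: x=[5.6606] v=[-1.3512]
Step 62: x=[5.5937] v=[-1.3371]
Step 63: x=[5.5276] v=[-1.3217]
Step 64: x=[5.4623] v=[-1.3051]
Step 65: x=[5.3979] v=[-1.2872]
Step 66: x=[5.3345] v=[-1.2681]
Step 67: x=[5.2721] v=[-1.2478]
Step 68: x=[5.2108] v=[-1.2263]
Step 69: x=[5.1506] v=[-1.2037]
Step 70: x=[5.0916] v=[-1.1799]
Step 71: x=[5.0339] v=[-1.1550]
Step 72: x=[4.9775] v=[-1.1290]
Step 73: x=[4.9224] v=[-1.1019]
v[0] did not become non-negative within 73 steps; using fallback time=3.6500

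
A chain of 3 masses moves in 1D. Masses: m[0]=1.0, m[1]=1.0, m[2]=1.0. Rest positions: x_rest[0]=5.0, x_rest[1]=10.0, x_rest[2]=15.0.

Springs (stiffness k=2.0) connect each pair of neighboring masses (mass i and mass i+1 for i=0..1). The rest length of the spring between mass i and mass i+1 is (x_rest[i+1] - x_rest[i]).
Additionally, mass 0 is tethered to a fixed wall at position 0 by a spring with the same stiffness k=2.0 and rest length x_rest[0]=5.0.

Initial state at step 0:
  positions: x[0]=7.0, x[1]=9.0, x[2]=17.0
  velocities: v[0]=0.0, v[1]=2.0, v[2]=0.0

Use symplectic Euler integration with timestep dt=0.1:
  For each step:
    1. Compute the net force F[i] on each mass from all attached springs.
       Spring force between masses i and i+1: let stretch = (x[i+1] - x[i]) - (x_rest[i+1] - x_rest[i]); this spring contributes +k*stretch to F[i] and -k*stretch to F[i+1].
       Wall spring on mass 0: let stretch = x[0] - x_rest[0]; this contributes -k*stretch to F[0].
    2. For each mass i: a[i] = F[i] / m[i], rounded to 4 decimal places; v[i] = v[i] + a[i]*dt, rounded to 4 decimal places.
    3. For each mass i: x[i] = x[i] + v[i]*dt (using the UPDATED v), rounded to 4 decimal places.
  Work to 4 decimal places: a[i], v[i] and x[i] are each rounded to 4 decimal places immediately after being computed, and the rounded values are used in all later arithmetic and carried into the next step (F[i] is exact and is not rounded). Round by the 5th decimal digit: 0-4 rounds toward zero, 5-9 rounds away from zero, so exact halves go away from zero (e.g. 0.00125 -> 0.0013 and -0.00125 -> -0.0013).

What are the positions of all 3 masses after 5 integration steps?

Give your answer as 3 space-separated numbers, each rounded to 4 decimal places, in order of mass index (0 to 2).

Answer: 5.7861 11.3841 16.2947

Derivation:
Step 0: x=[7.0000 9.0000 17.0000] v=[0.0000 2.0000 0.0000]
Step 1: x=[6.9000 9.3200 16.9400] v=[-1.0000 3.2000 -0.6000]
Step 2: x=[6.7104 9.7440 16.8276] v=[-1.8960 4.2400 -1.1240]
Step 3: x=[6.4473 10.2490 16.6735] v=[-2.6314 5.0500 -1.5407]
Step 4: x=[6.1313 10.8065 16.4909] v=[-3.1605 5.5746 -1.8256]
Step 5: x=[5.7861 11.3841 16.2947] v=[-3.4517 5.7764 -1.9625]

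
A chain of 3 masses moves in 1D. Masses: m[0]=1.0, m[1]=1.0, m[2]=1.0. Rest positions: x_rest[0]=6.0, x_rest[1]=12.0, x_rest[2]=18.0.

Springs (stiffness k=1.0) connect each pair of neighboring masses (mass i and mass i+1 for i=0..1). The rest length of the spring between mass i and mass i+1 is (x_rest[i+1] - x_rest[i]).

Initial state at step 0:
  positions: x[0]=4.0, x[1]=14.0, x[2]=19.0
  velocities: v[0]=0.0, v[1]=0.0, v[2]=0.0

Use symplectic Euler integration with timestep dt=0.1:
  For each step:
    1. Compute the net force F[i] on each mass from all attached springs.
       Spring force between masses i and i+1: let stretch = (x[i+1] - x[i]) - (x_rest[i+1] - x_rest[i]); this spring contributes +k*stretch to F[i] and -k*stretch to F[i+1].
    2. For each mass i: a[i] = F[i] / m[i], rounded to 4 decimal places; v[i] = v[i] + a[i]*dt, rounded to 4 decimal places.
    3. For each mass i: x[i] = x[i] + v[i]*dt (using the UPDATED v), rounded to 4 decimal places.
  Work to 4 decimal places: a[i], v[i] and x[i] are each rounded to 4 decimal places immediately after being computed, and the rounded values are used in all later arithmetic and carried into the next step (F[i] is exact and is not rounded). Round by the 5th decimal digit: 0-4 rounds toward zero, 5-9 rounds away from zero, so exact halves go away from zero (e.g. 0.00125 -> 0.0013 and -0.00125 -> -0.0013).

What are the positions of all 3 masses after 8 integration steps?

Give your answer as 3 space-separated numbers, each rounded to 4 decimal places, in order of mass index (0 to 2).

Answer: 5.2616 12.4949 19.2434

Derivation:
Step 0: x=[4.0000 14.0000 19.0000] v=[0.0000 0.0000 0.0000]
Step 1: x=[4.0400 13.9500 19.0100] v=[0.4000 -0.5000 0.1000]
Step 2: x=[4.1191 13.8515 19.0294] v=[0.7910 -0.9850 0.1940]
Step 3: x=[4.2355 13.7075 19.0570] v=[1.1642 -1.4405 0.2762]
Step 4: x=[4.3866 13.5222 19.0911] v=[1.5114 -1.8528 0.3413]
Step 5: x=[4.5691 13.3013 19.1295] v=[1.8250 -2.2095 0.3844]
Step 6: x=[4.7789 13.0513 19.1697] v=[2.0982 -2.4999 0.4016]
Step 7: x=[5.0114 12.7798 19.2087] v=[2.3254 -2.7153 0.3898]
Step 8: x=[5.2616 12.4949 19.2434] v=[2.5022 -2.8493 0.3469]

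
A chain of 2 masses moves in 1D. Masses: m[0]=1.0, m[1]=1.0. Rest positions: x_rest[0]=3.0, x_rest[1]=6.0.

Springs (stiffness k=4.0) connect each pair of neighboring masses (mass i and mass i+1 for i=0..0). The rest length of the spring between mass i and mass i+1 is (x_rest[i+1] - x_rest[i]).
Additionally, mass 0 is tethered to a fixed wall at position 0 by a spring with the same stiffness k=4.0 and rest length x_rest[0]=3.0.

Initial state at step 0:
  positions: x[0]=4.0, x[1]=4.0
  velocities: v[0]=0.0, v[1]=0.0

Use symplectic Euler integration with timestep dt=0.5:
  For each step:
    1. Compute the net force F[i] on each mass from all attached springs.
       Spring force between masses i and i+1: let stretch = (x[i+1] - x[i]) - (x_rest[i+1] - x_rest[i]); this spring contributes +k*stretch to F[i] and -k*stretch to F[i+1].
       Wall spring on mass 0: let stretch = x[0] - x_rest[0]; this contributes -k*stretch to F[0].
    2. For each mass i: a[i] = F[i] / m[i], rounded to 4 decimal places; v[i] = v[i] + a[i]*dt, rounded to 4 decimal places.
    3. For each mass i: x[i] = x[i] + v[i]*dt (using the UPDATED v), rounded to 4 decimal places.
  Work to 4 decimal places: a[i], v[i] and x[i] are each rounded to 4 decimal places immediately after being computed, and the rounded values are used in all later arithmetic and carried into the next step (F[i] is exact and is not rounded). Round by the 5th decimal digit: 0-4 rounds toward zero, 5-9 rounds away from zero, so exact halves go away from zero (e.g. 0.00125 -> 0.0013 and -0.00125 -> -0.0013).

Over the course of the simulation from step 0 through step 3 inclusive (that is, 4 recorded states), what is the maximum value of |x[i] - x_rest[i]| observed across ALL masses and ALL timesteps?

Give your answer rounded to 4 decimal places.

Step 0: x=[4.0000 4.0000] v=[0.0000 0.0000]
Step 1: x=[0.0000 7.0000] v=[-8.0000 6.0000]
Step 2: x=[3.0000 6.0000] v=[6.0000 -2.0000]
Step 3: x=[6.0000 5.0000] v=[6.0000 -2.0000]
Max displacement = 3.0000

Answer: 3.0000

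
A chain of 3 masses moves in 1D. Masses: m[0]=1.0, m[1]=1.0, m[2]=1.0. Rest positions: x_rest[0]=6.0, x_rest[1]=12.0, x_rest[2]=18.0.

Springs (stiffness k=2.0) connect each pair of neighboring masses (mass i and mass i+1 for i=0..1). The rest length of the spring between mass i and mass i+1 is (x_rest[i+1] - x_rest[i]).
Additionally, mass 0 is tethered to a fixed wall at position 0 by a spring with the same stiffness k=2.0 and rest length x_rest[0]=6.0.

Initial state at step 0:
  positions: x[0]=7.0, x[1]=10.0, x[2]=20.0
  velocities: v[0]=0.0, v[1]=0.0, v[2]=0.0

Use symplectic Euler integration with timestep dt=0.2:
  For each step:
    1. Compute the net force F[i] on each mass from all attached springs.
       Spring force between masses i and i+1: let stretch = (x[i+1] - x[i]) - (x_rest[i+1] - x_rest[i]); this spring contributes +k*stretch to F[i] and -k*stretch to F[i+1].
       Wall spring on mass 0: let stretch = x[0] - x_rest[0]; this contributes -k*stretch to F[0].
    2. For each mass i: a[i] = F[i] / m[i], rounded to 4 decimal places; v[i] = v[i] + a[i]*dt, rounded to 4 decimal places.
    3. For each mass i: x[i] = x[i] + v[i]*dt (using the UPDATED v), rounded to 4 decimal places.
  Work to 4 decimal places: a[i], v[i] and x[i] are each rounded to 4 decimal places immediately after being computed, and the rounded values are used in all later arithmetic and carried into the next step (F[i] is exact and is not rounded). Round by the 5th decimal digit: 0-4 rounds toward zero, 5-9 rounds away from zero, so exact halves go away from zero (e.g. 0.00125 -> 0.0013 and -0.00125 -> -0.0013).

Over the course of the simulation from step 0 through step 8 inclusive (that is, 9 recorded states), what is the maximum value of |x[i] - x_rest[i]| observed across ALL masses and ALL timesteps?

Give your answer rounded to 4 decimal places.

Answer: 2.5254

Derivation:
Step 0: x=[7.0000 10.0000 20.0000] v=[0.0000 0.0000 0.0000]
Step 1: x=[6.6800 10.5600 19.6800] v=[-1.6000 2.8000 -1.6000]
Step 2: x=[6.1360 11.5392 19.1104] v=[-2.7200 4.8960 -2.8480]
Step 3: x=[5.5334 12.6918 18.4151] v=[-3.0131 5.7632 -3.4765]
Step 4: x=[5.0608 13.7296 17.7419] v=[-2.3631 5.1892 -3.3658]
Step 5: x=[4.8768 14.3949 17.2278] v=[-0.9199 3.3266 -2.5707]
Step 6: x=[5.0641 14.5254 16.9670] v=[0.9366 0.6525 -1.3039]
Step 7: x=[5.6032 14.0943 16.9909] v=[2.6955 -2.1554 0.1195]
Step 8: x=[6.3733 13.2157 17.2631] v=[3.8507 -4.3932 1.3609]
Max displacement = 2.5254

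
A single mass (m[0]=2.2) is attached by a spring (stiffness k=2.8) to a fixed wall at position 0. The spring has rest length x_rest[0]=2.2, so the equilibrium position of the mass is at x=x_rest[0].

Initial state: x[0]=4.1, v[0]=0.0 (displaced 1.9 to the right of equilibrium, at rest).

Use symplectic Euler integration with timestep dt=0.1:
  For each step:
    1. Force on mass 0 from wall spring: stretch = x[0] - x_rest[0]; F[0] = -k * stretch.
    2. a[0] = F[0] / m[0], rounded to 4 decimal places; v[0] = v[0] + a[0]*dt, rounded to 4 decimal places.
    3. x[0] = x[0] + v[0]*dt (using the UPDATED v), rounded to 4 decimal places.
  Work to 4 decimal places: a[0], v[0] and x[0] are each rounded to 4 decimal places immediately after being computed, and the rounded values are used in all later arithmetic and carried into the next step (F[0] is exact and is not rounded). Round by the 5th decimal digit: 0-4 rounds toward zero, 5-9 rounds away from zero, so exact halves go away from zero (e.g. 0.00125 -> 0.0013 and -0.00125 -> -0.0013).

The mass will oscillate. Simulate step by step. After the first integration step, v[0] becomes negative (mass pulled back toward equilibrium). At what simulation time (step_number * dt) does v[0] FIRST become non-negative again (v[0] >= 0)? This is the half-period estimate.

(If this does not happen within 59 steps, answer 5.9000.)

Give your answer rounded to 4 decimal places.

Answer: 2.8000

Derivation:
Step 0: x=[4.1000] v=[0.0000]
Step 1: x=[4.0758] v=[-0.2418]
Step 2: x=[4.0278] v=[-0.4805]
Step 3: x=[3.9565] v=[-0.7131]
Step 4: x=[3.8628] v=[-0.9367]
Step 5: x=[3.7480] v=[-1.1483]
Step 6: x=[3.6135] v=[-1.3453]
Step 7: x=[3.4610] v=[-1.5252]
Step 8: x=[3.2924] v=[-1.6857]
Step 9: x=[3.1099] v=[-1.8247]
Step 10: x=[2.9159] v=[-1.9405]
Step 11: x=[2.7127] v=[-2.0316]
Step 12: x=[2.5030] v=[-2.0969]
Step 13: x=[2.2895] v=[-2.1355]
Step 14: x=[2.0748] v=[-2.1469]
Step 15: x=[1.8617] v=[-2.1310]
Step 16: x=[1.6529] v=[-2.0879]
Step 17: x=[1.4511] v=[-2.0183]
Step 18: x=[1.2588] v=[-1.9230]
Step 19: x=[1.0785] v=[-1.8032]
Step 20: x=[0.9125] v=[-1.6605]
Step 21: x=[0.7628] v=[-1.4966]
Step 22: x=[0.6314] v=[-1.3137]
Step 23: x=[0.5200] v=[-1.1141]
Step 24: x=[0.4300] v=[-0.9003]
Step 25: x=[0.3625] v=[-0.6750]
Step 26: x=[0.3184] v=[-0.4411]
Step 27: x=[0.2982] v=[-0.2016]
Step 28: x=[0.3023] v=[0.0405]
First v>=0 after going negative at step 28, time=2.8000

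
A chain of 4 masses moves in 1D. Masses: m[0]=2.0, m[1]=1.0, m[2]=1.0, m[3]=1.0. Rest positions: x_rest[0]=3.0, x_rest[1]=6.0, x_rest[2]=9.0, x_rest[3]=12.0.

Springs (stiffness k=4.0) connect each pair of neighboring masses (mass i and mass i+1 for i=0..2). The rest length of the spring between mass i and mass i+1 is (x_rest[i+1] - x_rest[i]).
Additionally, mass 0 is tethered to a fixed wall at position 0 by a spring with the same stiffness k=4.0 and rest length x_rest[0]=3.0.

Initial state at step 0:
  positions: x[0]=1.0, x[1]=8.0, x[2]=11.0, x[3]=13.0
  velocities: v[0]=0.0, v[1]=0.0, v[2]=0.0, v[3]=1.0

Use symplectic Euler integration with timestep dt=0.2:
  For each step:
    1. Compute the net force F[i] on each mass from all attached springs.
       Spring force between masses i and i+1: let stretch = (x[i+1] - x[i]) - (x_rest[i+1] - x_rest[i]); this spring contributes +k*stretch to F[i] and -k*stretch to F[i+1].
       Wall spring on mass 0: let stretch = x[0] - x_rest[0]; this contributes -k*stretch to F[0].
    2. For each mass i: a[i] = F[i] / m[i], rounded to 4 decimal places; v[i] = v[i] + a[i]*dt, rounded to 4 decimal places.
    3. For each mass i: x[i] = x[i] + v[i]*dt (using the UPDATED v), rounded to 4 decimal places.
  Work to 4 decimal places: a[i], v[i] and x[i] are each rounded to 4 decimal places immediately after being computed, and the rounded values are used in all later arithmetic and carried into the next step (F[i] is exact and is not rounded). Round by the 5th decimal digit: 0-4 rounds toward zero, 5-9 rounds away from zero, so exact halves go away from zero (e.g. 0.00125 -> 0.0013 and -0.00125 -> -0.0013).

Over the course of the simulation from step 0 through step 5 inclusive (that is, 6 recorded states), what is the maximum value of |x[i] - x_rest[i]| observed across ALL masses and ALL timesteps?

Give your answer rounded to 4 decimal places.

Answer: 2.4039

Derivation:
Step 0: x=[1.0000 8.0000 11.0000 13.0000] v=[0.0000 0.0000 0.0000 1.0000]
Step 1: x=[1.4800 7.3600 10.8400 13.3600] v=[2.4000 -3.2000 -0.8000 1.8000]
Step 2: x=[2.3120 6.3360 10.5264 13.7968] v=[4.1600 -5.1200 -1.5680 2.1840]
Step 3: x=[3.2810 5.3386 10.0656 14.1903] v=[4.8448 -4.9869 -2.3040 1.9677]
Step 4: x=[4.1521 4.7683 9.5084 14.4039] v=[4.3554 -2.8514 -2.7858 1.0679]
Step 5: x=[4.7403 4.8578 8.9761 14.3142] v=[2.9410 0.4477 -2.6615 -0.4485]
Max displacement = 2.4039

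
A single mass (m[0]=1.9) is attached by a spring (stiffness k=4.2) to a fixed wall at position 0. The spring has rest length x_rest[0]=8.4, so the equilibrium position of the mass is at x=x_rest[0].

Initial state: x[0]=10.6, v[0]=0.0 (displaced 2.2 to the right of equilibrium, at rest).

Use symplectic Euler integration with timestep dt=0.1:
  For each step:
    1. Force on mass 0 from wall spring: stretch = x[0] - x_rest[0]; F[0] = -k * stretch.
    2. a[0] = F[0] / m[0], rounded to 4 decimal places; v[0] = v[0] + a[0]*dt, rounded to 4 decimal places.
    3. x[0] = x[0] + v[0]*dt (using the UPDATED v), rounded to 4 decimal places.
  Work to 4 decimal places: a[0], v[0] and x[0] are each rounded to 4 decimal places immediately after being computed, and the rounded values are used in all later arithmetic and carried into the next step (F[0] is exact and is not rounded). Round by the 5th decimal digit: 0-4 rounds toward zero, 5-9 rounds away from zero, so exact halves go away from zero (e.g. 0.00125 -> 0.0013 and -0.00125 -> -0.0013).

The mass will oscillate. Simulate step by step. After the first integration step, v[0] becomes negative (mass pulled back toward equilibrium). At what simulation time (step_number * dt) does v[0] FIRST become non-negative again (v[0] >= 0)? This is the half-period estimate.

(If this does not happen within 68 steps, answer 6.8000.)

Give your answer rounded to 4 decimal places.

Answer: 2.2000

Derivation:
Step 0: x=[10.6000] v=[0.0000]
Step 1: x=[10.5514] v=[-0.4863]
Step 2: x=[10.4552] v=[-0.9619]
Step 3: x=[10.3136] v=[-1.4162]
Step 4: x=[10.1297] v=[-1.8392]
Step 5: x=[9.9075] v=[-2.2216]
Step 6: x=[9.6520] v=[-2.5548]
Step 7: x=[9.3688] v=[-2.8316]
Step 8: x=[9.0642] v=[-3.0458]
Step 9: x=[8.7449] v=[-3.1926]
Step 10: x=[8.4180] v=[-3.2688]
Step 11: x=[8.0907] v=[-3.2728]
Step 12: x=[7.7703] v=[-3.2044]
Step 13: x=[7.4638] v=[-3.0652]
Step 14: x=[7.1780] v=[-2.8583]
Step 15: x=[6.9192] v=[-2.5882]
Step 16: x=[6.6931] v=[-2.2609]
Step 17: x=[6.5047] v=[-1.8836]
Step 18: x=[6.3582] v=[-1.4646]
Step 19: x=[6.2569] v=[-1.0133]
Step 20: x=[6.2029] v=[-0.5396]
Step 21: x=[6.1975] v=[-0.0539]
Step 22: x=[6.2408] v=[0.4330]
First v>=0 after going negative at step 22, time=2.2000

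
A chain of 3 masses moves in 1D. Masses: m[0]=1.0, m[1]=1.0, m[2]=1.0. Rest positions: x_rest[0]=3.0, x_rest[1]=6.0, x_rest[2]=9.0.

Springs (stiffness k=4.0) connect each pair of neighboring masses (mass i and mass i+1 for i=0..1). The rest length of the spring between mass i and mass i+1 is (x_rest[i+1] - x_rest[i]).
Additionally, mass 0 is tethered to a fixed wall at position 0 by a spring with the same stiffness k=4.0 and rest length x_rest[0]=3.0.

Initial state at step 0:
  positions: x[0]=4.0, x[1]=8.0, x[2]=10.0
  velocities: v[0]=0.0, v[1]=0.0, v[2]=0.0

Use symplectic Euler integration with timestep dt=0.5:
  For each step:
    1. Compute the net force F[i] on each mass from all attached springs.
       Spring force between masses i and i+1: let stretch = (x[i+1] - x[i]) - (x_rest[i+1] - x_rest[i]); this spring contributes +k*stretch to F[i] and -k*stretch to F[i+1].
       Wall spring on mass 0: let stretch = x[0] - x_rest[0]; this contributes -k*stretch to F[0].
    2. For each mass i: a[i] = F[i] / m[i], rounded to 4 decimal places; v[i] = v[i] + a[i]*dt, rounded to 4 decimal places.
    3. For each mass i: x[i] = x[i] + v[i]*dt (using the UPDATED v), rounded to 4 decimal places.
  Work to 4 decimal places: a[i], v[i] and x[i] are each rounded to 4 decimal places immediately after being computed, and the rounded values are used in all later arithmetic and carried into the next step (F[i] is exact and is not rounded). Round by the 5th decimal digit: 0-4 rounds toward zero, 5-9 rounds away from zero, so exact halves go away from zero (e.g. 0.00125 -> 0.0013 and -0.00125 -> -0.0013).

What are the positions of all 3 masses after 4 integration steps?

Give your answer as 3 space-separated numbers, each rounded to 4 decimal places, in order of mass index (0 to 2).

Answer: 4.0000 5.0000 8.0000

Derivation:
Step 0: x=[4.0000 8.0000 10.0000] v=[0.0000 0.0000 0.0000]
Step 1: x=[4.0000 6.0000 11.0000] v=[0.0000 -4.0000 2.0000]
Step 2: x=[2.0000 7.0000 10.0000] v=[-4.0000 2.0000 -2.0000]
Step 3: x=[3.0000 6.0000 9.0000] v=[2.0000 -2.0000 -2.0000]
Step 4: x=[4.0000 5.0000 8.0000] v=[2.0000 -2.0000 -2.0000]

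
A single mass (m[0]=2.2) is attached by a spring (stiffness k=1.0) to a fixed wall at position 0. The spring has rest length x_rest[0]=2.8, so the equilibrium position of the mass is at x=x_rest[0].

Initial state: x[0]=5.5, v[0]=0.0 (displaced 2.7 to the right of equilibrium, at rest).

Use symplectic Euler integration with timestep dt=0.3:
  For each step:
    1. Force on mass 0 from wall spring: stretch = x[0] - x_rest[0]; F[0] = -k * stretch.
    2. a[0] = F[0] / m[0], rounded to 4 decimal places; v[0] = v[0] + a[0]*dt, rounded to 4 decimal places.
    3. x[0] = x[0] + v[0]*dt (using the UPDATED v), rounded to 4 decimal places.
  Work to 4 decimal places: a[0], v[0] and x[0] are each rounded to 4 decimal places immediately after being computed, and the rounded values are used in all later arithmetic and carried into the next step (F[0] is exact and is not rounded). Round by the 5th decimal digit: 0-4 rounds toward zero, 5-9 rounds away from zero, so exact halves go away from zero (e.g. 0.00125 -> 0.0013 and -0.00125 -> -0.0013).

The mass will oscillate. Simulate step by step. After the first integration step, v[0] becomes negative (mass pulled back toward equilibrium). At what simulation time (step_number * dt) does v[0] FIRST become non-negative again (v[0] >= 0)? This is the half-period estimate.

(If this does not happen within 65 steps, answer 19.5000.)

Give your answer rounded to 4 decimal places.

Step 0: x=[5.5000] v=[0.0000]
Step 1: x=[5.3895] v=[-0.3682]
Step 2: x=[5.1731] v=[-0.7213]
Step 3: x=[4.8596] v=[-1.0449]
Step 4: x=[4.4619] v=[-1.3258]
Step 5: x=[3.9962] v=[-1.5524]
Step 6: x=[3.4816] v=[-1.7155]
Step 7: x=[2.9391] v=[-1.8084]
Step 8: x=[2.3909] v=[-1.8274]
Step 9: x=[1.8594] v=[-1.7716]
Step 10: x=[1.3664] v=[-1.6434]
Step 11: x=[0.9320] v=[-1.4479]
Step 12: x=[0.5740] v=[-1.1932]
Step 13: x=[0.3071] v=[-0.8897]
Step 14: x=[0.1422] v=[-0.5498]
Step 15: x=[0.0860] v=[-0.1874]
Step 16: x=[0.1408] v=[0.1827]
First v>=0 after going negative at step 16, time=4.8000

Answer: 4.8000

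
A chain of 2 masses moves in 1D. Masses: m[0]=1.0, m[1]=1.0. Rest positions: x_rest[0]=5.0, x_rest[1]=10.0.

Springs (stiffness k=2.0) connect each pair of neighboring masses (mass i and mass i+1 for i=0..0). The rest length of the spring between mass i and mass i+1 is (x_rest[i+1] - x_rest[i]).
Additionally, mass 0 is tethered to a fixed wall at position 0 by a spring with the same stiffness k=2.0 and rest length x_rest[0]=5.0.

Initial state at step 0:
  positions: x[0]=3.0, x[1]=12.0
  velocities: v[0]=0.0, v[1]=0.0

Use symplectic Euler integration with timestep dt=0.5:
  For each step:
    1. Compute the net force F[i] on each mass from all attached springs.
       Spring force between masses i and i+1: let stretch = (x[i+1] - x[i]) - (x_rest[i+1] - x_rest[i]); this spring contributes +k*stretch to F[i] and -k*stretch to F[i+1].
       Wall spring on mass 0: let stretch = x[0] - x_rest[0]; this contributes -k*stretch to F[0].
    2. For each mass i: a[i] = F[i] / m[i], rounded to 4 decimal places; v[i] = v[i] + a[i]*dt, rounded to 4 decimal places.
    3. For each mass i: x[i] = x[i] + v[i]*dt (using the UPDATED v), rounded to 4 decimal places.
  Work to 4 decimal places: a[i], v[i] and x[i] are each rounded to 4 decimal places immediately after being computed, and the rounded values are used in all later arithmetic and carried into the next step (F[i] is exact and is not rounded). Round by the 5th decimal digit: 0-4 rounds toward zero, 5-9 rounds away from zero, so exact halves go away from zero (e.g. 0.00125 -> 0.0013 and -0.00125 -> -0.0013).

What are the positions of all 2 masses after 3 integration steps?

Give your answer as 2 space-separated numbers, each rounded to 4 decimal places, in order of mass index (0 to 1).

Answer: 6.2500 9.2500

Derivation:
Step 0: x=[3.0000 12.0000] v=[0.0000 0.0000]
Step 1: x=[6.0000 10.0000] v=[6.0000 -4.0000]
Step 2: x=[8.0000 8.5000] v=[4.0000 -3.0000]
Step 3: x=[6.2500 9.2500] v=[-3.5000 1.5000]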